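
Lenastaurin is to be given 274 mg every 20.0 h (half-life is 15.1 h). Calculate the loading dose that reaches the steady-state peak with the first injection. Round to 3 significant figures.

456 mg

k = ln 2 / 15.1 = 0.04590 h⁻¹
Accumulation ratio R = 1 / (1 − e^(−kτ)) = 1 / (1 − e^(−0.04590×20.0)) = 1 / (1 − 0.3993) = 1.665
Loading dose = maintenance dose × R = 274 × 1.665 ≈ 456 mg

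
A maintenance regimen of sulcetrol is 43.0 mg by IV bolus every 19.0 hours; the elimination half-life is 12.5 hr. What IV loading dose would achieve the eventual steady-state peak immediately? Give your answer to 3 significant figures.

66.0 mg

k = ln 2 / 12.5 = 0.05545 hr⁻¹
Accumulation ratio R = 1 / (1 − e^(−kτ)) = 1 / (1 − e^(−0.05545×19.0)) = 1 / (1 − 0.3487) = 1.535
Loading dose = maintenance dose × R = 43.0 × 1.535 ≈ 66.0 mg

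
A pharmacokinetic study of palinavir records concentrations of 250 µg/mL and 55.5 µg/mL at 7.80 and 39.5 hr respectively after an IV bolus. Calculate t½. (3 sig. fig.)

k = ln(C₁/C₂) / (t₂ − t₁) = ln(250/55.5) / (39.5 − 7.80)
  = 1.505 / 31.70 = 0.04748 hr⁻¹
t½ = ln 2 / k = ln 2 / 0.04748 ≈ 14.6 hours

14.6 hours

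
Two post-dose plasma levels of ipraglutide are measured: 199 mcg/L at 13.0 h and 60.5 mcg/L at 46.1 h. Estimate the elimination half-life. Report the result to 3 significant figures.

19.3 hours

k = ln(C₁/C₂) / (t₂ − t₁) = ln(199/60.5) / (46.1 − 13.0)
  = 1.191 / 33.10 = 0.03597 h⁻¹
t½ = ln 2 / k = ln 2 / 0.03597 ≈ 19.3 hours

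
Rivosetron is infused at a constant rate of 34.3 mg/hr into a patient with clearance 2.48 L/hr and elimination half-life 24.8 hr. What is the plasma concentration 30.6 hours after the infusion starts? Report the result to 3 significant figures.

Css = rate / CL = 34.3 / 2.48 = 13.83 µg/mL
k = ln 2 / 24.8 = 0.02795 hr⁻¹
C(t) = Css (1 − e^(−kt)) = 13.83 × (1 − e^(−0.8553)) = 13.83 × 0.5748 ≈ 7.95 µg/mL

7.95 µg/mL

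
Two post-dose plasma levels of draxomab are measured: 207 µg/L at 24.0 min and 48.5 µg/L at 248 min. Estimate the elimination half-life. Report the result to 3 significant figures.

k = ln(C₁/C₂) / (t₂ − t₁) = ln(207/48.5) / (248 − 24.0)
  = 1.451 / 224.0 = 0.006478 min⁻¹
t½ = ln 2 / k = ln 2 / 0.006478 ≈ 107 minutes

107 minutes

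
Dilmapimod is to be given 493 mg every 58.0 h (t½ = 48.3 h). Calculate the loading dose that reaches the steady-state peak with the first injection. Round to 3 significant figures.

k = ln 2 / 48.3 = 0.01435 h⁻¹
Accumulation ratio R = 1 / (1 − e^(−kτ)) = 1 / (1 − e^(−0.01435×58.0)) = 1 / (1 − 0.4350) = 1.770
Loading dose = maintenance dose × R = 493 × 1.770 ≈ 873 mg

873 mg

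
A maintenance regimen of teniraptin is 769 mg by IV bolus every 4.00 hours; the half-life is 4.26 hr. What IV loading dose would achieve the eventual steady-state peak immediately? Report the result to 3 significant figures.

k = ln 2 / 4.26 = 0.1627 hr⁻¹
Accumulation ratio R = 1 / (1 − e^(−kτ)) = 1 / (1 − e^(−0.1627×4.00)) = 1 / (1 − 0.5216) = 2.090
Loading dose = maintenance dose × R = 769 × 2.090 ≈ 1610 mg

1610 mg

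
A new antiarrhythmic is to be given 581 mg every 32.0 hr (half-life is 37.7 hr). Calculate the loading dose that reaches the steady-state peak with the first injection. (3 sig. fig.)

1310 mg

k = ln 2 / 37.7 = 0.01839 hr⁻¹
Accumulation ratio R = 1 / (1 − e^(−kτ)) = 1 / (1 − e^(−0.01839×32.0)) = 1 / (1 − 0.5552) = 2.248
Loading dose = maintenance dose × R = 581 × 2.248 ≈ 1310 mg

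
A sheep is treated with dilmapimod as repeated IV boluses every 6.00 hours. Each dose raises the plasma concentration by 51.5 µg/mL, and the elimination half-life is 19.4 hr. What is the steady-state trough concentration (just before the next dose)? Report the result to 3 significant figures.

215 µg/mL

k = ln 2 / 19.4 = 0.03573 hr⁻¹
Fraction remaining after one interval: e^(−kτ) = e^(−0.03573 × 6.00) = 0.8070
R = 1 / (1 − 0.8070) = 5.183
Css,max = 51.5 × 5.183 = 266.9 µg/mL
Css,min = Css,max × e^(−kτ) = 266.9 × 0.8070 ≈ 215 µg/mL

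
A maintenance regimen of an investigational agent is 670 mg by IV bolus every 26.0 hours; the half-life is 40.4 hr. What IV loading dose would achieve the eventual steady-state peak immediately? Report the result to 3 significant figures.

1860 mg

k = ln 2 / 40.4 = 0.01716 hr⁻¹
Accumulation ratio R = 1 / (1 − e^(−kτ)) = 1 / (1 − e^(−0.01716×26.0)) = 1 / (1 − 0.6401) = 2.779
Loading dose = maintenance dose × R = 670 × 2.779 ≈ 1860 mg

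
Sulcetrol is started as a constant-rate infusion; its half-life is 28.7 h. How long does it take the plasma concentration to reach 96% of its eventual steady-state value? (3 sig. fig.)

k = ln 2 / 28.7 = 0.02415 h⁻¹
f = 1 − e^(−kt)  ⇒  t = −ln(1 − f) / k
t = −ln(1 − 0.96) / 0.02415 = 3.219 / 0.02415 ≈ 133 hours

133 hours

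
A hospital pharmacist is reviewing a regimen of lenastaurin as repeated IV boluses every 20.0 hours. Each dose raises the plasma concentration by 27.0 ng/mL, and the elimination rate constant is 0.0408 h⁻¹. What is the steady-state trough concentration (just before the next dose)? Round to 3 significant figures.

21.4 ng/mL

Fraction remaining after one interval: e^(−kτ) = e^(−0.04080 × 20.0) = 0.4422
R = 1 / (1 − 0.4422) = 1.793
Css,max = 27.0 × 1.793 = 48.40 ng/mL
Css,min = Css,max × e^(−kτ) = 48.40 × 0.4422 ≈ 21.4 ng/mL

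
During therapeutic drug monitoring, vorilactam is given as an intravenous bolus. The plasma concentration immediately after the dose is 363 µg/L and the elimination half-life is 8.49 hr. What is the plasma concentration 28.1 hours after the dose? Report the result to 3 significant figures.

k = ln 2 / 8.49 = 0.08164 hr⁻¹
28.1 hr is 3.310 half-lives, so C = 363 × (1/2)^3.310 = 363 × 0.1008 ≈ 36.6 µg/L

36.6 µg/L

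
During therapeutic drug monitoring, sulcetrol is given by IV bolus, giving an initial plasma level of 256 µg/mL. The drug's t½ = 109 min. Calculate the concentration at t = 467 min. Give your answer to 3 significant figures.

k = ln 2 / 109 = 0.006359 min⁻¹
467 min is 4.284 half-lives, so C = 256 × (1/2)^4.284 = 256 × 0.05132 ≈ 13.1 µg/mL

13.1 µg/mL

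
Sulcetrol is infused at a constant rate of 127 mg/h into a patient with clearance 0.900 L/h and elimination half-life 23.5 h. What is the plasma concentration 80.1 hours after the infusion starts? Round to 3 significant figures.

128 mg/L

Css = rate / CL = 127 / 0.900 = 141.1 mg/L
k = ln 2 / 23.5 = 0.02950 h⁻¹
C(t) = Css (1 − e^(−kt)) = 141.1 × (1 − e^(−2.363)) = 141.1 × 0.9058 ≈ 128 mg/L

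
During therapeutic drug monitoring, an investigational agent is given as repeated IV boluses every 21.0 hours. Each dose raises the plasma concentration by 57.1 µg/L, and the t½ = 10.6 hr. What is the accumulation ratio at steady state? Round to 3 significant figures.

1.34

k = ln 2 / 10.6 = 0.06539 hr⁻¹
Fraction remaining after one interval: e^(−kτ) = e^(−0.06539 × 21.0) = 0.2533
R = 1 / (1 − 0.2533) = 1 / 0.7467 ≈ 1.34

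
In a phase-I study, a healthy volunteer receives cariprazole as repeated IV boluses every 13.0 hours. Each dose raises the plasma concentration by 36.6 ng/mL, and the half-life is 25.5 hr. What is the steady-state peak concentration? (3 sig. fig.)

123 ng/mL

k = ln 2 / 25.5 = 0.02718 hr⁻¹
Fraction remaining after one interval: e^(−kτ) = e^(−0.02718 × 13.0) = 0.7023
R = 1 / (1 − 0.7023) = 3.359
Css,max = 36.6 × 3.359 ≈ 123 ng/mL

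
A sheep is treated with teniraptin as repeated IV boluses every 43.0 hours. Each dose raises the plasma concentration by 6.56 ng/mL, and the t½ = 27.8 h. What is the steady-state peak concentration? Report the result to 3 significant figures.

9.97 ng/mL

k = ln 2 / 27.8 = 0.02493 h⁻¹
Fraction remaining after one interval: e^(−kτ) = e^(−0.02493 × 43.0) = 0.3423
R = 1 / (1 − 0.3423) = 1.520
Css,max = 6.56 × 1.520 ≈ 9.97 ng/mL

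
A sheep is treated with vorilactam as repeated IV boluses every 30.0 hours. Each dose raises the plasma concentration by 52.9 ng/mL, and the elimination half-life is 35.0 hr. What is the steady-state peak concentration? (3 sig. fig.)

118 ng/mL

k = ln 2 / 35.0 = 0.01980 hr⁻¹
Fraction remaining after one interval: e^(−kτ) = e^(−0.01980 × 30.0) = 0.5520
R = 1 / (1 − 0.5520) = 2.232
Css,max = 52.9 × 2.232 ≈ 118 ng/mL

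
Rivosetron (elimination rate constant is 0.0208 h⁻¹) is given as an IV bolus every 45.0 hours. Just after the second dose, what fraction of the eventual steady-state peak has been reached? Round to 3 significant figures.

f_n = 1 − e^(−nkτ) = 1 − e^(−2 × 0.02080 × 45.0) = 1 − e^(−1.872) = 1 − 0.1538 ≈ 0.846

0.846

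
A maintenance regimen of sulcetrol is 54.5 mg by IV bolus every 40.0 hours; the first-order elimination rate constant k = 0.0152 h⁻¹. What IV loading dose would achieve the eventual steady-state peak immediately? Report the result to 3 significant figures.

Accumulation ratio R = 1 / (1 − e^(−kτ)) = 1 / (1 − e^(−0.01520×40.0)) = 1 / (1 − 0.5444) = 2.195
Loading dose = maintenance dose × R = 54.5 × 2.195 ≈ 120 mg

120 mg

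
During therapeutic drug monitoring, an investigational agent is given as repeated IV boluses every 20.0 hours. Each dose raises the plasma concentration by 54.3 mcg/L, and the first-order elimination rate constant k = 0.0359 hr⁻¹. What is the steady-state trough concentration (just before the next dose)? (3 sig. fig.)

Fraction remaining after one interval: e^(−kτ) = e^(−0.03590 × 20.0) = 0.4877
R = 1 / (1 − 0.4877) = 1.952
Css,max = 54.3 × 1.952 = 106.0 mcg/L
Css,min = Css,max × e^(−kτ) = 106.0 × 0.4877 ≈ 51.7 mcg/L

51.7 mcg/L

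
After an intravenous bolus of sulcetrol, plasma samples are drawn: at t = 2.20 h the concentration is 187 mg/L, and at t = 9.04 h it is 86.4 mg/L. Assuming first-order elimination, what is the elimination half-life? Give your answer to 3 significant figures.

k = ln(C₁/C₂) / (t₂ − t₁) = ln(187/86.4) / (9.04 − 2.20)
  = 0.7721 / 6.840 = 0.1129 h⁻¹
t½ = ln 2 / k = ln 2 / 0.1129 ≈ 6.14 hours

6.14 hours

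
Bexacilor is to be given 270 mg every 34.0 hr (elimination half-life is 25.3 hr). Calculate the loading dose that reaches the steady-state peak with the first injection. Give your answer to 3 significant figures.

k = ln 2 / 25.3 = 0.02740 hr⁻¹
Accumulation ratio R = 1 / (1 − e^(−kτ)) = 1 / (1 − e^(−0.02740×34.0)) = 1 / (1 − 0.3940) = 1.650
Loading dose = maintenance dose × R = 270 × 1.650 ≈ 446 mg

446 mg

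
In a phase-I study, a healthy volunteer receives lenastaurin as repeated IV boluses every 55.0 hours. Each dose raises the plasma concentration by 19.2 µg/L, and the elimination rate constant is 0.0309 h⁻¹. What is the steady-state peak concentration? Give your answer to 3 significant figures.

Fraction remaining after one interval: e^(−kτ) = e^(−0.03090 × 55.0) = 0.1828
R = 1 / (1 − 0.1828) = 1.224
Css,max = 19.2 × 1.224 ≈ 23.5 µg/L

23.5 µg/L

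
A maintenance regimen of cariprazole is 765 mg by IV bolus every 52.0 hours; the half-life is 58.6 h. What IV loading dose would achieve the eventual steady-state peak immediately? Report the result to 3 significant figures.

k = ln 2 / 58.6 = 0.01183 h⁻¹
Accumulation ratio R = 1 / (1 − e^(−kτ)) = 1 / (1 − e^(−0.01183×52.0)) = 1 / (1 − 0.5406) = 2.177
Loading dose = maintenance dose × R = 765 × 2.177 ≈ 1670 mg

1670 mg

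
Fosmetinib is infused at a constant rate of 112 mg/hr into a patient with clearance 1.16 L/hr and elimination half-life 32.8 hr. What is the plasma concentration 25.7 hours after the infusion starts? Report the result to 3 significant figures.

Css = rate / CL = 112 / 1.16 = 96.55 µg/mL
k = ln 2 / 32.8 = 0.02113 hr⁻¹
C(t) = Css (1 − e^(−kt)) = 96.55 × (1 − e^(−0.5431)) = 96.55 × 0.4191 ≈ 40.5 µg/mL

40.5 µg/mL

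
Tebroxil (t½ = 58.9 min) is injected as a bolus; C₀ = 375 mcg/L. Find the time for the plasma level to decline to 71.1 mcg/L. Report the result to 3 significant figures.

141 minutes

k = ln 2 / 58.9 = 0.01177 min⁻¹
C(t) = C₀ e^(−kt)  ⇒  t = ln(C₀/C) / k
t = ln(375/71.1) / 0.01177 = 1.663 / 0.01177 ≈ 141 minutes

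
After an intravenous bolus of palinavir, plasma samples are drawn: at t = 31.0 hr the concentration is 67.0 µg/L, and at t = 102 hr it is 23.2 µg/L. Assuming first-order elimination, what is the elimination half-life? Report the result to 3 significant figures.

k = ln(C₁/C₂) / (t₂ − t₁) = ln(67.0/23.2) / (102 − 31.0)
  = 1.061 / 71.00 = 0.01494 hr⁻¹
t½ = ln 2 / k = ln 2 / 0.01494 ≈ 46.4 hours

46.4 hours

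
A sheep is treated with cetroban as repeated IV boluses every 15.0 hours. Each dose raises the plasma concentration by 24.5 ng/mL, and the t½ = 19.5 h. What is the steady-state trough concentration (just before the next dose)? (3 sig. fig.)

k = ln 2 / 19.5 = 0.03555 h⁻¹
Fraction remaining after one interval: e^(−kτ) = e^(−0.03555 × 15.0) = 0.5867
R = 1 / (1 − 0.5867) = 2.420
Css,max = 24.5 × 2.420 = 59.28 ng/mL
Css,min = Css,max × e^(−kτ) = 59.28 × 0.5867 ≈ 34.8 ng/mL

34.8 ng/mL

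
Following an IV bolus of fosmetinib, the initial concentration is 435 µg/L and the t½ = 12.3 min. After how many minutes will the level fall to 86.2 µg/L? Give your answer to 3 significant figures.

k = ln 2 / 12.3 = 0.05635 min⁻¹
C(t) = C₀ e^(−kt)  ⇒  t = ln(C₀/C) / k
t = ln(435/86.2) / 0.05635 = 1.619 / 0.05635 ≈ 28.7 minutes

28.7 minutes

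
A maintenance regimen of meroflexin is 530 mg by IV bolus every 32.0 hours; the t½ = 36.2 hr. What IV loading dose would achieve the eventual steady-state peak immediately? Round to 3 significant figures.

1160 mg

k = ln 2 / 36.2 = 0.01915 hr⁻¹
Accumulation ratio R = 1 / (1 − e^(−kτ)) = 1 / (1 − e^(−0.01915×32.0)) = 1 / (1 − 0.5419) = 2.183
Loading dose = maintenance dose × R = 530 × 2.183 ≈ 1160 mg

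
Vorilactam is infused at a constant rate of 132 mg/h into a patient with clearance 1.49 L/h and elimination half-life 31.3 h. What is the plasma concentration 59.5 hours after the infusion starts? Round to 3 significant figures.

Css = rate / CL = 132 / 1.49 = 88.59 µg/mL
k = ln 2 / 31.3 = 0.02215 h⁻¹
C(t) = Css (1 − e^(−kt)) = 88.59 × (1 − e^(−1.318)) = 88.59 × 0.7322 ≈ 64.9 µg/mL

64.9 µg/mL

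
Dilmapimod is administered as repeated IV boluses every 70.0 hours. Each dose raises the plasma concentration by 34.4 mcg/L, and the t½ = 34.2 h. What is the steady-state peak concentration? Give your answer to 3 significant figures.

k = ln 2 / 34.2 = 0.02027 h⁻¹
Fraction remaining after one interval: e^(−kτ) = e^(−0.02027 × 70.0) = 0.2420
R = 1 / (1 − 0.2420) = 1.319
Css,max = 34.4 × 1.319 ≈ 45.4 mcg/L

45.4 mcg/L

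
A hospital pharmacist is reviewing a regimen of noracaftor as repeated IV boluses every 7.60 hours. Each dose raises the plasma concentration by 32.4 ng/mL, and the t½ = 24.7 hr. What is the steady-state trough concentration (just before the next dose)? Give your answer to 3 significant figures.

136 ng/mL

k = ln 2 / 24.7 = 0.02806 hr⁻¹
Fraction remaining after one interval: e^(−kτ) = e^(−0.02806 × 7.60) = 0.8079
R = 1 / (1 − 0.8079) = 5.207
Css,max = 32.4 × 5.207 = 168.7 ng/mL
Css,min = Css,max × e^(−kτ) = 168.7 × 0.8079 ≈ 136 ng/mL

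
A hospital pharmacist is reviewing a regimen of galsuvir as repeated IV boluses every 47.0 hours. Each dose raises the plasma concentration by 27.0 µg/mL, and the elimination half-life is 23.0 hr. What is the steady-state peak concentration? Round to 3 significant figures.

35.6 µg/mL

k = ln 2 / 23.0 = 0.03014 hr⁻¹
Fraction remaining after one interval: e^(−kτ) = e^(−0.03014 × 47.0) = 0.2426
R = 1 / (1 − 0.2426) = 1.320
Css,max = 27.0 × 1.320 ≈ 35.6 µg/mL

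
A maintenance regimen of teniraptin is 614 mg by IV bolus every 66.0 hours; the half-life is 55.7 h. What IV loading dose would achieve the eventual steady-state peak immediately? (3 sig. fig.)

k = ln 2 / 55.7 = 0.01244 h⁻¹
Accumulation ratio R = 1 / (1 − e^(−kτ)) = 1 / (1 − e^(−0.01244×66.0)) = 1 / (1 − 0.4398) = 1.785
Loading dose = maintenance dose × R = 614 × 1.785 ≈ 1100 mg

1100 mg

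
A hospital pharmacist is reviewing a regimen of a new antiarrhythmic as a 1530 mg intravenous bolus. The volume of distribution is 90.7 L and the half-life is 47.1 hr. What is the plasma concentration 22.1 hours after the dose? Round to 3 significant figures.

C₀ = dose / V = 1530 / 90.7 = 16.87 mg/L
k = ln 2 / 47.1 = 0.01472 hr⁻¹
C(t) = C₀ e^(−kt) = 16.87 × e^(−0.01472 × 22.1) = 16.87 × e^(−0.3252) = 16.87 × 0.7224 ≈ 12.2 mg/L

12.2 mg/L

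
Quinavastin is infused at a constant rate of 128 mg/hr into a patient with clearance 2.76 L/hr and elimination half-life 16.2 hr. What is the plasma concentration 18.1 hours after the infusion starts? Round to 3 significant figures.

25.0 mg/L

Css = rate / CL = 128 / 2.76 = 46.38 mg/L
k = ln 2 / 16.2 = 0.04279 hr⁻¹
C(t) = Css (1 − e^(−kt)) = 46.38 × (1 − e^(−0.7744)) = 46.38 × 0.5390 ≈ 25.0 mg/L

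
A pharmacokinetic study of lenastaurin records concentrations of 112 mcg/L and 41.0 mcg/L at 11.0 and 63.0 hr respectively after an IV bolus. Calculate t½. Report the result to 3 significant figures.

k = ln(C₁/C₂) / (t₂ − t₁) = ln(112/41.0) / (63.0 − 11.0)
  = 1.005 / 52.00 = 0.01933 hr⁻¹
t½ = ln 2 / k = ln 2 / 0.01933 ≈ 35.9 hours

35.9 hours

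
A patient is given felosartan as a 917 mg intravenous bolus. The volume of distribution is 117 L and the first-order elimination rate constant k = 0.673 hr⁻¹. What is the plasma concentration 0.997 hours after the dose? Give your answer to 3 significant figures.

4.01 µg/mL

C₀ = dose / V = 917 / 117 = 7.838 µg/mL
C(t) = C₀ e^(−kt) = 7.838 × e^(−0.6730 × 0.997) = 7.838 × e^(−0.6710) = 7.838 × 0.5112 ≈ 4.01 µg/mL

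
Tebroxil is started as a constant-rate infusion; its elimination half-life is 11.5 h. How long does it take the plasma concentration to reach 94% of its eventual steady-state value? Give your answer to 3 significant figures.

k = ln 2 / 11.5 = 0.06027 h⁻¹
f = 1 − e^(−kt)  ⇒  t = −ln(1 − f) / k
t = −ln(1 − 0.94) / 0.06027 = 2.813 / 0.06027 ≈ 46.7 hours

46.7 hours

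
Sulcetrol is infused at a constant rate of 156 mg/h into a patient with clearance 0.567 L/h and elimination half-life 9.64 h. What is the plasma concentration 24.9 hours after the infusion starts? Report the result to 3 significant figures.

Css = rate / CL = 156 / 0.567 = 275.1 mg/L
k = ln 2 / 9.64 = 0.07190 h⁻¹
C(t) = Css (1 − e^(−kt)) = 275.1 × (1 − e^(−1.790)) = 275.1 × 0.8331 ≈ 229 mg/L

229 mg/L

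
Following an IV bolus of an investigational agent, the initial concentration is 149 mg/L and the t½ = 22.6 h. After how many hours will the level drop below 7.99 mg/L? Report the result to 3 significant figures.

95.4 hours

k = ln 2 / 22.6 = 0.03067 h⁻¹
C(t) = C₀ e^(−kt)  ⇒  t = ln(C₀/C) / k
t = ln(149/7.99) / 0.03067 = 2.926 / 0.03067 ≈ 95.4 hours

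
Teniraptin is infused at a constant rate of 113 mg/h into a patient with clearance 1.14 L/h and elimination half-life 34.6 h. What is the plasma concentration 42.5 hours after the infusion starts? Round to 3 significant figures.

56.8 µg/mL

Css = rate / CL = 113 / 1.14 = 99.12 µg/mL
k = ln 2 / 34.6 = 0.02003 h⁻¹
C(t) = Css (1 − e^(−kt)) = 99.12 × (1 − e^(−0.8514)) = 99.12 × 0.5732 ≈ 56.8 µg/mL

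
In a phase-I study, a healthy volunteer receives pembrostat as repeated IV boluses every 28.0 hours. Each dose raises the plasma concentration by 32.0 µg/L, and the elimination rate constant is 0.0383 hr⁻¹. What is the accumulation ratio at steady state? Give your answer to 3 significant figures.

1.52

Fraction remaining after one interval: e^(−kτ) = e^(−0.03830 × 28.0) = 0.3422
R = 1 / (1 − 0.3422) = 1 / 0.6578 ≈ 1.52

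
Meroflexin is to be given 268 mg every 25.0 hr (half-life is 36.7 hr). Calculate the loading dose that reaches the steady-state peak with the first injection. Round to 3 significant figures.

712 mg

k = ln 2 / 36.7 = 0.01889 hr⁻¹
Accumulation ratio R = 1 / (1 − e^(−kτ)) = 1 / (1 − e^(−0.01889×25.0)) = 1 / (1 − 0.6236) = 2.657
Loading dose = maintenance dose × R = 268 × 2.657 ≈ 712 mg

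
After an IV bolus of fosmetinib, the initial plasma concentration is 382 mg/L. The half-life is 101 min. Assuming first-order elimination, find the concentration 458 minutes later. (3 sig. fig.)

k = ln 2 / 101 = 0.006863 min⁻¹
C(t) = C₀ e^(−kt) = 382 × e^(−0.006863 × 458) = 382 × e^(−3.143) = 382 × 0.04315 ≈ 16.5 mg/L

16.5 mg/L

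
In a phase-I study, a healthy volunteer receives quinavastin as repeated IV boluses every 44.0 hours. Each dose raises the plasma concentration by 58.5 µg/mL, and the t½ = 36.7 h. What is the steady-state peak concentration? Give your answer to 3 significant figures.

104 µg/mL

k = ln 2 / 36.7 = 0.01889 h⁻¹
Fraction remaining after one interval: e^(−kτ) = e^(−0.01889 × 44.0) = 0.4356
R = 1 / (1 − 0.4356) = 1.772
Css,max = 58.5 × 1.772 ≈ 104 µg/mL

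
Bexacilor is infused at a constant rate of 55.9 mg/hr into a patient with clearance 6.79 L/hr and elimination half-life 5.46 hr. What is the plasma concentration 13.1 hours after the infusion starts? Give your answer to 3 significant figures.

6.67 µg/mL

Css = rate / CL = 55.9 / 6.79 = 8.233 µg/mL
k = ln 2 / 5.46 = 0.1270 hr⁻¹
C(t) = Css (1 − e^(−kt)) = 8.233 × (1 − e^(−1.663)) = 8.233 × 0.8104 ≈ 6.67 µg/mL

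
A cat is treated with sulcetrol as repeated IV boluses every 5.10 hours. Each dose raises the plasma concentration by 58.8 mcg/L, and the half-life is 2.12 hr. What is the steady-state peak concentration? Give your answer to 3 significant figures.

k = ln 2 / 2.12 = 0.3270 hr⁻¹
Fraction remaining after one interval: e^(−kτ) = e^(−0.3270 × 5.10) = 0.1887
R = 1 / (1 − 0.1887) = 1.233
Css,max = 58.8 × 1.233 ≈ 72.5 mcg/L

72.5 mcg/L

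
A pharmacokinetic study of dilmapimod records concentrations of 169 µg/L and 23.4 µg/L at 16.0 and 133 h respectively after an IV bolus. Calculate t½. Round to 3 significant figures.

41.0 hours

k = ln(C₁/C₂) / (t₂ − t₁) = ln(169/23.4) / (133 − 16.0)
  = 1.977 / 117.0 = 0.01690 h⁻¹
t½ = ln 2 / k = ln 2 / 0.01690 ≈ 41.0 hours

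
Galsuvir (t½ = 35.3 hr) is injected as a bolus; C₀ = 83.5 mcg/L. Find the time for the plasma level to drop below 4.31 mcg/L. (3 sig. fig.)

151 hours

k = ln 2 / 35.3 = 0.01964 hr⁻¹
C(t) = C₀ e^(−kt)  ⇒  t = ln(C₀/C) / k
t = ln(83.5/4.31) / 0.01964 = 2.964 / 0.01964 ≈ 151 hours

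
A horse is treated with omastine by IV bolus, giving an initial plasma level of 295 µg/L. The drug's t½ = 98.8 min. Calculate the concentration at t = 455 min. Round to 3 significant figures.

12.1 µg/L

k = ln 2 / 98.8 = 0.007016 min⁻¹
455 min is 4.605 half-lives, so C = 295 × (1/2)^4.605 = 295 × 0.04108 ≈ 12.1 µg/L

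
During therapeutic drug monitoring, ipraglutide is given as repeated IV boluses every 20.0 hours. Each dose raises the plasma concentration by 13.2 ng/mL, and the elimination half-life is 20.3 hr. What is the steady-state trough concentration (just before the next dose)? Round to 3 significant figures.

k = ln 2 / 20.3 = 0.03415 hr⁻¹
Fraction remaining after one interval: e^(−kτ) = e^(−0.03415 × 20.0) = 0.5051
R = 1 / (1 − 0.5051) = 2.021
Css,max = 13.2 × 2.021 = 26.67 ng/mL
Css,min = Css,max × e^(−kτ) = 26.67 × 0.5051 ≈ 13.5 ng/mL

13.5 ng/mL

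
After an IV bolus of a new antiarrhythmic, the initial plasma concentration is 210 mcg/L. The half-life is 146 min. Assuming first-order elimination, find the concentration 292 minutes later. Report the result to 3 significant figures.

52.5 mcg/L

k = ln 2 / 146 = 0.004748 min⁻¹
292 min is 2.000 half-lives, so C = 210 × (1/2)^2.000 = 210 × 0.2500 ≈ 52.5 mcg/L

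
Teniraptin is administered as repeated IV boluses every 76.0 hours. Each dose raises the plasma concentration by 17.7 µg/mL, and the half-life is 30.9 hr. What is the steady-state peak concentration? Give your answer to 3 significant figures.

k = ln 2 / 30.9 = 0.02243 hr⁻¹
Fraction remaining after one interval: e^(−kτ) = e^(−0.02243 × 76.0) = 0.1818
R = 1 / (1 − 0.1818) = 1.222
Css,max = 17.7 × 1.222 ≈ 21.6 µg/mL

21.6 µg/mL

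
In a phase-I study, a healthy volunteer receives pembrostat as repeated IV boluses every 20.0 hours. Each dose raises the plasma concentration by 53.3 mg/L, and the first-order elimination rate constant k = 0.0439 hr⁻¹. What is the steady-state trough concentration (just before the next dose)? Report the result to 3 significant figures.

Fraction remaining after one interval: e^(−kτ) = e^(−0.04390 × 20.0) = 0.4156
R = 1 / (1 − 0.4156) = 1.711
Css,max = 53.3 × 1.711 = 91.21 mg/L
Css,min = Css,max × e^(−kτ) = 91.21 × 0.4156 ≈ 37.9 mg/L

37.9 mg/L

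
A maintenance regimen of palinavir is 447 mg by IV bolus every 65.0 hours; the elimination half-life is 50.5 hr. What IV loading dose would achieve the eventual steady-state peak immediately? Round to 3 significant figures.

k = ln 2 / 50.5 = 0.01373 hr⁻¹
Accumulation ratio R = 1 / (1 − e^(−kτ)) = 1 / (1 − e^(−0.01373×65.0)) = 1 / (1 − 0.4098) = 1.694
Loading dose = maintenance dose × R = 447 × 1.694 ≈ 757 mg

757 mg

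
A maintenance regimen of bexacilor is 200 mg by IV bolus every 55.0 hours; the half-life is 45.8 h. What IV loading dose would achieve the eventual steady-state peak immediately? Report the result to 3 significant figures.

k = ln 2 / 45.8 = 0.01513 h⁻¹
Accumulation ratio R = 1 / (1 − e^(−kτ)) = 1 / (1 − e^(−0.01513×55.0)) = 1 / (1 − 0.4350) = 1.770
Loading dose = maintenance dose × R = 200 × 1.770 ≈ 354 mg

354 mg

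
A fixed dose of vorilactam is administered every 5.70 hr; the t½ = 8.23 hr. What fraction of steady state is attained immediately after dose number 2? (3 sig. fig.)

0.617

k = ln 2 / 8.23 = 0.08422 hr⁻¹
f_n = 1 − e^(−nkτ) = 1 − e^(−2 × 0.08422 × 5.70) = 1 − e^(−0.9601) = 1 − 0.3828 ≈ 0.617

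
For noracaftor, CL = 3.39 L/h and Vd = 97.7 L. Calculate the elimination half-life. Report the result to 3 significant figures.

20.0 hours

k = CL / V = 3.39 / 97.7 = 0.03470 h⁻¹
t½ = ln 2 / k = ln 2 / 0.03470 ≈ 20.0 hours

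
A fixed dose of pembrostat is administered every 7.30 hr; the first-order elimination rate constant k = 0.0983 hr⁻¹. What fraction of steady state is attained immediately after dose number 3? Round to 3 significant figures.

0.884

f_n = 1 − e^(−nkτ) = 1 − e^(−3 × 0.09830 × 7.30) = 1 − e^(−2.153) = 1 − 0.1162 ≈ 0.884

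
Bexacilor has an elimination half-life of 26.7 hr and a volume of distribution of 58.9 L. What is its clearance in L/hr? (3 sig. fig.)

k = ln 2 / t½ = ln 2 / 26.7 = 0.02596 hr⁻¹
CL = k · V = 0.02596 × 58.9 ≈ 1.53 L/hr

1.53 L/hr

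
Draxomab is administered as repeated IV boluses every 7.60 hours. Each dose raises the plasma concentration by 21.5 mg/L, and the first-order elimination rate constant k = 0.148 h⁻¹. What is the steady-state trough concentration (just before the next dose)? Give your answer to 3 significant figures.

10.3 mg/L

Fraction remaining after one interval: e^(−kτ) = e^(−0.1480 × 7.60) = 0.3247
R = 1 / (1 − 0.3247) = 1.481
Css,max = 21.5 × 1.481 = 31.84 mg/L
Css,min = Css,max × e^(−kτ) = 31.84 × 0.3247 ≈ 10.3 mg/L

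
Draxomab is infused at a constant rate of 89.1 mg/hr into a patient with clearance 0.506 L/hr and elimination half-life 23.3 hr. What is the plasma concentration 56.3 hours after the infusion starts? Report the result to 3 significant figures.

Css = rate / CL = 89.1 / 0.506 = 176.1 µg/mL
k = ln 2 / 23.3 = 0.02975 hr⁻¹
C(t) = Css (1 − e^(−kt)) = 176.1 × (1 − e^(−1.675)) = 176.1 × 0.8127 ≈ 143 µg/mL

143 µg/mL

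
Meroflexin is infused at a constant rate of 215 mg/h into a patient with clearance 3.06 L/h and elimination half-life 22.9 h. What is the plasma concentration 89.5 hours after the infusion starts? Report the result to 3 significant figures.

65.6 µg/mL

Css = rate / CL = 215 / 3.06 = 70.26 µg/mL
k = ln 2 / 22.9 = 0.03027 h⁻¹
C(t) = Css (1 − e^(−kt)) = 70.26 × (1 − e^(−2.709)) = 70.26 × 0.9334 ≈ 65.6 µg/mL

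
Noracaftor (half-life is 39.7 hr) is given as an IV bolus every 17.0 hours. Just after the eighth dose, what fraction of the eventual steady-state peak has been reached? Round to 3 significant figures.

k = ln 2 / 39.7 = 0.01746 hr⁻¹
f_n = 1 − e^(−nkτ) = 1 − e^(−8 × 0.01746 × 17.0) = 1 − e^(−2.375) = 1 − 0.09306 ≈ 0.907

0.907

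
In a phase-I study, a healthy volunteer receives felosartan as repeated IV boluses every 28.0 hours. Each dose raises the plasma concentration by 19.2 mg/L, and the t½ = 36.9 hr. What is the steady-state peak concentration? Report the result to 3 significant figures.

k = ln 2 / 36.9 = 0.01878 hr⁻¹
Fraction remaining after one interval: e^(−kτ) = e^(−0.01878 × 28.0) = 0.5910
R = 1 / (1 − 0.5910) = 2.445
Css,max = 19.2 × 2.445 ≈ 46.9 mg/L

46.9 mg/L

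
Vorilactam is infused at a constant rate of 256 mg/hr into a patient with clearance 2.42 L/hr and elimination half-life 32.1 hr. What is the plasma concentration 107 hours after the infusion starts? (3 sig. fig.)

95.3 µg/mL

Css = rate / CL = 256 / 2.42 = 105.8 µg/mL
k = ln 2 / 32.1 = 0.02159 hr⁻¹
C(t) = Css (1 − e^(−kt)) = 105.8 × (1 − e^(−2.310)) = 105.8 × 0.9008 ≈ 95.3 µg/mL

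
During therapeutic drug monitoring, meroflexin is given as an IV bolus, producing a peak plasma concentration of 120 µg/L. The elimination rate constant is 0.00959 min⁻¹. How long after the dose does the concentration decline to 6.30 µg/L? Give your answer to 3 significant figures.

307 minutes

C(t) = C₀ e^(−kt)  ⇒  t = ln(C₀/C) / k
t = ln(120/6.30) / 0.009590 = 2.947 / 0.009590 ≈ 307 minutes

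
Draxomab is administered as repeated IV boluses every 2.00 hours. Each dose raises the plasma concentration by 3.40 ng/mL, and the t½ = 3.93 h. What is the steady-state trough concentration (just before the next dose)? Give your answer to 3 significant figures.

k = ln 2 / 3.93 = 0.1764 h⁻¹
Fraction remaining after one interval: e^(−kτ) = e^(−0.1764 × 2.00) = 0.7028
R = 1 / (1 − 0.7028) = 3.364
Css,max = 3.40 × 3.364 = 11.44 ng/mL
Css,min = Css,max × e^(−kτ) = 11.44 × 0.7028 ≈ 8.04 ng/mL

8.04 ng/mL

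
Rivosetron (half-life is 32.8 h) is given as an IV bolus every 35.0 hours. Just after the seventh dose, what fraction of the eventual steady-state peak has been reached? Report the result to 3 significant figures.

k = ln 2 / 32.8 = 0.02113 h⁻¹
f_n = 1 − e^(−nkτ) = 1 − e^(−7 × 0.02113 × 35.0) = 1 − e^(−5.177) = 1 − 0.005642 ≈ 0.994

0.994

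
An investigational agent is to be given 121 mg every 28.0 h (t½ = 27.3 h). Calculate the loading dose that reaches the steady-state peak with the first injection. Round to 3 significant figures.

k = ln 2 / 27.3 = 0.02539 h⁻¹
Accumulation ratio R = 1 / (1 − e^(−kτ)) = 1 / (1 − e^(−0.02539×28.0)) = 1 / (1 − 0.4912) = 1.965
Loading dose = maintenance dose × R = 121 × 1.965 ≈ 238 mg

238 mg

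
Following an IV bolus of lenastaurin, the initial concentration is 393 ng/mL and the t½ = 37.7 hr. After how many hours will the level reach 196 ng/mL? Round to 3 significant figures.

37.8 hours

k = ln 2 / 37.7 = 0.01839 hr⁻¹
C(t) = C₀ e^(−kt)  ⇒  t = ln(C₀/C) / k
t = ln(393/196) / 0.01839 = 0.6957 / 0.01839 ≈ 37.8 hours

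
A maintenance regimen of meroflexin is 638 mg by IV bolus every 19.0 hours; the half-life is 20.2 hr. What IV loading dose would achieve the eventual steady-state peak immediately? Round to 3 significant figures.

k = ln 2 / 20.2 = 0.03431 hr⁻¹
Accumulation ratio R = 1 / (1 − e^(−kτ)) = 1 / (1 − e^(−0.03431×19.0)) = 1 / (1 − 0.5210) = 2.088
Loading dose = maintenance dose × R = 638 × 2.088 ≈ 1330 mg

1330 mg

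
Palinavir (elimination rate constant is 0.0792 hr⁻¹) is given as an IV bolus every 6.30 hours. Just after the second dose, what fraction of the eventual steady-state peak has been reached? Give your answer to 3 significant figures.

0.631

f_n = 1 − e^(−nkτ) = 1 − e^(−2 × 0.07920 × 6.30) = 1 − e^(−0.9979) = 1 − 0.3686 ≈ 0.631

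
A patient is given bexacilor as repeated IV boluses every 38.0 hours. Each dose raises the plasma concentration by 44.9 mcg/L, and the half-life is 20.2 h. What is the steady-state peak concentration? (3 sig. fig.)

61.6 mcg/L

k = ln 2 / 20.2 = 0.03431 h⁻¹
Fraction remaining after one interval: e^(−kτ) = e^(−0.03431 × 38.0) = 0.2715
R = 1 / (1 − 0.2715) = 1.373
Css,max = 44.9 × 1.373 ≈ 61.6 mcg/L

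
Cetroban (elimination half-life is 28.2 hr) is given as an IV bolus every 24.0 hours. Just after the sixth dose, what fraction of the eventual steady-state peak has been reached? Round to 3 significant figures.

0.971

k = ln 2 / 28.2 = 0.02458 hr⁻¹
f_n = 1 − e^(−nkτ) = 1 − e^(−6 × 0.02458 × 24.0) = 1 − e^(−3.539) = 1 − 0.02903 ≈ 0.971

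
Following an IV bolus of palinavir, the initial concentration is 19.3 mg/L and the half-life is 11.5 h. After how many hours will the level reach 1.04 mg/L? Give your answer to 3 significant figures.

48.5 hours

k = ln 2 / 11.5 = 0.06027 h⁻¹
C(t) = C₀ e^(−kt)  ⇒  t = ln(C₀/C) / k
t = ln(19.3/1.04) / 0.06027 = 2.921 / 0.06027 ≈ 48.5 hours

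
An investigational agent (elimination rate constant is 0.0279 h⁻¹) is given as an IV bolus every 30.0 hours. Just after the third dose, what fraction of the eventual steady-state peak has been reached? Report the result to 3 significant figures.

0.919

f_n = 1 − e^(−nkτ) = 1 − e^(−3 × 0.02790 × 30.0) = 1 − e^(−2.511) = 1 − 0.08119 ≈ 0.919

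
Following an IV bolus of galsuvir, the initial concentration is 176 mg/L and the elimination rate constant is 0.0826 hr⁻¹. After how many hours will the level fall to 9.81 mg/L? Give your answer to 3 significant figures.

35.0 hours

C(t) = C₀ e^(−kt)  ⇒  t = ln(C₀/C) / k
t = ln(176/9.81) / 0.08260 = 2.887 / 0.08260 ≈ 35.0 hours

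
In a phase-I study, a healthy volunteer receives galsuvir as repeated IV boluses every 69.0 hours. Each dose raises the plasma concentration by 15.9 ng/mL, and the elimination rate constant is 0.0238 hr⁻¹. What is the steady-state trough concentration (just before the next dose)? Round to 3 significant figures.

3.82 ng/mL

Fraction remaining after one interval: e^(−kτ) = e^(−0.02380 × 69.0) = 0.1936
R = 1 / (1 − 0.1936) = 1.240
Css,max = 15.9 × 1.240 = 19.72 ng/mL
Css,min = Css,max × e^(−kτ) = 19.72 × 0.1936 ≈ 3.82 ng/mL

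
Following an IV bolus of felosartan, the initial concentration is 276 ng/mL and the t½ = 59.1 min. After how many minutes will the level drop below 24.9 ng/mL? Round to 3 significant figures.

205 minutes

k = ln 2 / 59.1 = 0.01173 min⁻¹
C(t) = C₀ e^(−kt)  ⇒  t = ln(C₀/C) / k
t = ln(276/24.9) / 0.01173 = 2.406 / 0.01173 ≈ 205 minutes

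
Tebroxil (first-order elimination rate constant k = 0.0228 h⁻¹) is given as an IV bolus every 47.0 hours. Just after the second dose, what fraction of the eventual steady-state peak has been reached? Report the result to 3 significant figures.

0.883

f_n = 1 − e^(−nkτ) = 1 − e^(−2 × 0.02280 × 47.0) = 1 − e^(−2.143) = 1 − 0.1173 ≈ 0.883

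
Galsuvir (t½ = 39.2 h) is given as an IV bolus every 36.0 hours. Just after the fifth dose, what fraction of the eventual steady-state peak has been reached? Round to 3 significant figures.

k = ln 2 / 39.2 = 0.01768 h⁻¹
f_n = 1 − e^(−nkτ) = 1 − e^(−5 × 0.01768 × 36.0) = 1 − e^(−3.183) = 1 − 0.04147 ≈ 0.959

0.959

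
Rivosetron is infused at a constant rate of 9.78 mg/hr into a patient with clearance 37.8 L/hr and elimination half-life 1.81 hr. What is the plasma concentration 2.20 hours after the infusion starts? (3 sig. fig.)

0.147 mg/L

Css = rate / CL = 9.78 / 37.8 = 0.2587 mg/L
k = ln 2 / 1.81 = 0.3830 hr⁻¹
C(t) = Css (1 − e^(−kt)) = 0.2587 × (1 − e^(−0.8425)) = 0.2587 × 0.5694 ≈ 0.147 mg/L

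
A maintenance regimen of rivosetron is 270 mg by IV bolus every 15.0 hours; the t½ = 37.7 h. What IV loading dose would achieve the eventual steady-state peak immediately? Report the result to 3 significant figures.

1120 mg

k = ln 2 / 37.7 = 0.01839 h⁻¹
Accumulation ratio R = 1 / (1 − e^(−kτ)) = 1 / (1 − e^(−0.01839×15.0)) = 1 / (1 − 0.7590) = 4.149
Loading dose = maintenance dose × R = 270 × 4.149 ≈ 1120 mg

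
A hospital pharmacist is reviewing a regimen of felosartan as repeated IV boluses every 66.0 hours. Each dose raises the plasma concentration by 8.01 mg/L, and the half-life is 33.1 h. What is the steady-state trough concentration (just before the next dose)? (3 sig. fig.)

2.68 mg/L

k = ln 2 / 33.1 = 0.02094 h⁻¹
Fraction remaining after one interval: e^(−kτ) = e^(−0.02094 × 66.0) = 0.2510
R = 1 / (1 − 0.2510) = 1.335
Css,max = 8.01 × 1.335 = 10.69 mg/L
Css,min = Css,max × e^(−kτ) = 10.69 × 0.2510 ≈ 2.68 mg/L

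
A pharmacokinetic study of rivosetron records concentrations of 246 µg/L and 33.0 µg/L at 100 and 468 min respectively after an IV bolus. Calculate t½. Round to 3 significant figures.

k = ln(C₁/C₂) / (t₂ − t₁) = ln(246/33.0) / (468 − 100)
  = 2.009 / 368.0 = 0.005459 min⁻¹
t½ = ln 2 / k = ln 2 / 0.005459 ≈ 127 minutes

127 minutes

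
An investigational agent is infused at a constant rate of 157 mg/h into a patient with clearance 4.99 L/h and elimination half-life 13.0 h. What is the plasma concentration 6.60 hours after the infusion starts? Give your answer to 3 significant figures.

9.33 mg/L

Css = rate / CL = 157 / 4.99 = 31.46 mg/L
k = ln 2 / 13.0 = 0.05332 h⁻¹
C(t) = Css (1 − e^(−kt)) = 31.46 × (1 − e^(−0.3519)) = 31.46 × 0.2967 ≈ 9.33 mg/L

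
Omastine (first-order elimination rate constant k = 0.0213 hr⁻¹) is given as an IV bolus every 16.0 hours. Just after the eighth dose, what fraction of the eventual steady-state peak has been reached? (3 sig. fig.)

0.935

f_n = 1 − e^(−nkτ) = 1 − e^(−8 × 0.02130 × 16.0) = 1 − e^(−2.726) = 1 − 0.06545 ≈ 0.935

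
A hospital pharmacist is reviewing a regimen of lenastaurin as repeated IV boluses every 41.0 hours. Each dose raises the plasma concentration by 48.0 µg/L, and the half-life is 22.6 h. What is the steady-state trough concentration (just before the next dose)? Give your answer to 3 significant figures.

19.1 µg/L

k = ln 2 / 22.6 = 0.03067 h⁻¹
Fraction remaining after one interval: e^(−kτ) = e^(−0.03067 × 41.0) = 0.2844
R = 1 / (1 − 0.2844) = 1.397
Css,max = 48.0 × 1.397 = 67.07 µg/L
Css,min = Css,max × e^(−kτ) = 67.07 × 0.2844 ≈ 19.1 µg/L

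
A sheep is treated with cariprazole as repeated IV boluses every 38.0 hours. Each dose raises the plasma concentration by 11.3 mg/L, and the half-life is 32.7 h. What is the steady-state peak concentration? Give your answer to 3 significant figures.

20.4 mg/L

k = ln 2 / 32.7 = 0.02120 h⁻¹
Fraction remaining after one interval: e^(−kτ) = e^(−0.02120 × 38.0) = 0.4469
R = 1 / (1 − 0.4469) = 1.808
Css,max = 11.3 × 1.808 ≈ 20.4 mg/L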